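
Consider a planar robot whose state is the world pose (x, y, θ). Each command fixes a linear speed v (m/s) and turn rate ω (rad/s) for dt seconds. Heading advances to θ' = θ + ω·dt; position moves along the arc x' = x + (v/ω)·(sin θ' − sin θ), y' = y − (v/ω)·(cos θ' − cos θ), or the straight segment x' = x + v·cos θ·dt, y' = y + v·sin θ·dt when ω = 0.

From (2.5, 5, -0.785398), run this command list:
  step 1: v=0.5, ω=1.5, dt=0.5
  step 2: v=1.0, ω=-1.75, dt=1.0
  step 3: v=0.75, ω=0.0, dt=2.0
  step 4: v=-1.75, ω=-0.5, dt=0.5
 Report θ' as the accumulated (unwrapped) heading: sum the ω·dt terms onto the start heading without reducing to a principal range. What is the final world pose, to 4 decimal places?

step 1: θ'=-0.0354 (R=0.3333) → pose (2.7239, 4.9026, -0.0354)
step 2: θ'=-1.7854 (R=-0.5714) → pose (3.2620, 4.2098, -1.7854)
step 3: θ'=-1.7854 (straight) → pose (2.9426, 2.7442, -1.7854)
step 4: θ'=-2.0354 (R=3.5000) → pose (3.2333, 3.5671, -2.0354)

(3.2333, 3.5671, -2.0354)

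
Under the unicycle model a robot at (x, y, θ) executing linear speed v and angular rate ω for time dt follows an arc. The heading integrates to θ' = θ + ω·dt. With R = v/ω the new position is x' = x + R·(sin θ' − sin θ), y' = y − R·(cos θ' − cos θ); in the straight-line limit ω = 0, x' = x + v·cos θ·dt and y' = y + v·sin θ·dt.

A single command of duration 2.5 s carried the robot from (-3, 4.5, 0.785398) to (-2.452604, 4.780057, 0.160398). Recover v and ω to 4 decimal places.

Δθ = 0.160398 − 0.785398 = -0.625000
ω = Δθ/dt = -0.625000/2.5 = -0.2500
R = Δx/(sin θ' − sin θ) = -1.0000
v = R·ω = -1.0000·-0.2500 = 0.2500

v = 0.2500, ω = -0.2500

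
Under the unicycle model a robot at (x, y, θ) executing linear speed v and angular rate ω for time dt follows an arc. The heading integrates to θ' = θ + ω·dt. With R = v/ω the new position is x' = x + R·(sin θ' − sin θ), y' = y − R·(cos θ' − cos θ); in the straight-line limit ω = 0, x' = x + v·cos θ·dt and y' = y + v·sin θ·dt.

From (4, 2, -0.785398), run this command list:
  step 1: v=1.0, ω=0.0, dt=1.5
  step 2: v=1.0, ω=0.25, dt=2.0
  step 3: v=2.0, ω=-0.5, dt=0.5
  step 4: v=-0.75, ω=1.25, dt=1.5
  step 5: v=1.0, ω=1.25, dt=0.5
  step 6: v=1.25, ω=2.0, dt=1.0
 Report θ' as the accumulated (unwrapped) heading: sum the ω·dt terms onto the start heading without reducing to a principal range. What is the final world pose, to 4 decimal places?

(5.7120, -0.1715, 3.9646)

step 1: θ'=-0.7854 (straight) → pose (5.0607, 0.9393, -0.7854)
step 2: θ'=-0.2854 (R=4.0000) → pose (6.7629, -0.0704, -0.2854)
step 3: θ'=-0.5354 (R=-4.0000) → pose (7.6775, -0.4684, -0.5354)
step 4: θ'=1.3396 (R=-0.6000) → pose (6.7874, -0.8469, 1.3396)
step 5: θ'=1.9646 (R=0.8000) → pose (6.7474, -0.3566, 1.9646)
step 6: θ'=3.9646 (R=0.6250) → pose (5.7120, -0.1715, 3.9646)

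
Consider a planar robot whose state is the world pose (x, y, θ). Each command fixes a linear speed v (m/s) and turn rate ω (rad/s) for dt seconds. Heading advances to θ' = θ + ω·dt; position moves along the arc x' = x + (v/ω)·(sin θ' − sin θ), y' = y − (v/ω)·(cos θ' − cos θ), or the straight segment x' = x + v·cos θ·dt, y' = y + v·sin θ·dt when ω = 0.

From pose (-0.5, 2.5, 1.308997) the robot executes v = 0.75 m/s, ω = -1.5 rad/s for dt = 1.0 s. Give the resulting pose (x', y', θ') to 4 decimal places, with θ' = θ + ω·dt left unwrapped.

θ' = 1.3090 + -1.5·1.0 = -0.1910
R = v/ω = 0.75/-1.5 = -0.5000
x' = -0.5 + -0.5000·(sin -0.1910 − sin 1.3090) = 0.0779
y' = 2.5 − -0.5000·(cos -0.1910 − cos 1.3090) = 2.8615

(0.0779, 2.8615, -0.1910)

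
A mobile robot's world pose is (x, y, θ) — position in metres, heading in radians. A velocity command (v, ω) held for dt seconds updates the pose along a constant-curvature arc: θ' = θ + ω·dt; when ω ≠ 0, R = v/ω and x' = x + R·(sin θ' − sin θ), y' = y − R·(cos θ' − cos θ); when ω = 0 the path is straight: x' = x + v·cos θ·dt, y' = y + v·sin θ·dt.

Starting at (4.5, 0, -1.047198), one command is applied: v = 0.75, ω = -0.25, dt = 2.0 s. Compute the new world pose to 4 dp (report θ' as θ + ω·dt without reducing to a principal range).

(4.9011, -1.4292, -1.5472)

θ' = -1.0472 + -0.25·2.0 = -1.5472
R = v/ω = 0.75/-0.25 = -3.0000
x' = 4.5 + -3.0000·(sin -1.5472 − sin -1.0472) = 4.9011
y' = 0 − -3.0000·(cos -1.5472 − cos -1.0472) = -1.4292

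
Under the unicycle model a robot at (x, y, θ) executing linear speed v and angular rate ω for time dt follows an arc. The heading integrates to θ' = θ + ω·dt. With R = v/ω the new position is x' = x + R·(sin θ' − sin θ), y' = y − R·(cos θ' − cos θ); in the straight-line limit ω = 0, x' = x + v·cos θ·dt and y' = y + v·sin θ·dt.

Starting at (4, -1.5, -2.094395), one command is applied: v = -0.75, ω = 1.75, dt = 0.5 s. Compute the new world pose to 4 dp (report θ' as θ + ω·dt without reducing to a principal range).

(4.0312, -1.1382, -1.2194)

θ' = -2.0944 + 1.75·0.5 = -1.2194
R = v/ω = -0.75/1.75 = -0.4286
x' = 4 + -0.4286·(sin -1.2194 − sin -2.0944) = 4.0312
y' = -1.5 − -0.4286·(cos -1.2194 − cos -2.0944) = -1.1382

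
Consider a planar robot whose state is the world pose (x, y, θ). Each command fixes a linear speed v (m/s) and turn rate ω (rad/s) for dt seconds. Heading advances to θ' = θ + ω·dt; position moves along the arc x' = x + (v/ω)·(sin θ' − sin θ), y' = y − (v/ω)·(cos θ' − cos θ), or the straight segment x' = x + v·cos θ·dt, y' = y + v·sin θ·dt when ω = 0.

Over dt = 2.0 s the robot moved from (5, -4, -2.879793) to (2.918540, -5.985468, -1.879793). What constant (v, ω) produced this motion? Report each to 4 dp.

v = 1.5000, ω = 0.5000

Δθ = -1.879793 − -2.879793 = 1.000000
ω = Δθ/dt = 1.000000/2.0 = 0.5000
R = Δx/(sin θ' − sin θ) = 3.0000
v = R·ω = 3.0000·0.5000 = 1.5000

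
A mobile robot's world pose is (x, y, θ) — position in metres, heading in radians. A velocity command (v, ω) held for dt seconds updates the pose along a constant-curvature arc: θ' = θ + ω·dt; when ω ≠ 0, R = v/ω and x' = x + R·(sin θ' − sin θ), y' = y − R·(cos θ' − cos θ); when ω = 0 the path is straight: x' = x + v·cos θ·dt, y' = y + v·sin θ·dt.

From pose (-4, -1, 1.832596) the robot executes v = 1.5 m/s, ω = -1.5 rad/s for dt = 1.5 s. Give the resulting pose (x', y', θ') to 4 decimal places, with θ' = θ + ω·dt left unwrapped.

(-2.6287, 0.1730, -0.4174)

θ' = 1.8326 + -1.5·1.5 = -0.4174
R = v/ω = 1.5/-1.5 = -1.0000
x' = -4 + -1.0000·(sin -0.4174 − sin 1.8326) = -2.6287
y' = -1 − -1.0000·(cos -0.4174 − cos 1.8326) = 0.1730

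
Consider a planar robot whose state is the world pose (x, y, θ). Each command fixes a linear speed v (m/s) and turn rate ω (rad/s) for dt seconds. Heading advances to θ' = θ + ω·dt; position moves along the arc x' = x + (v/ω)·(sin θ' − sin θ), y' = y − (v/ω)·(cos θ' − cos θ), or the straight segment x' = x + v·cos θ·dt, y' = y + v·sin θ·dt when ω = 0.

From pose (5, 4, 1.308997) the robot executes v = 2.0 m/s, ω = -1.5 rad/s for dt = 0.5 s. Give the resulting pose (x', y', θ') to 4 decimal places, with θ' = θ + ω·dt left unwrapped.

(5.5808, 4.7853, 0.5590)

θ' = 1.3090 + -1.5·0.5 = 0.5590
R = v/ω = 2.0/-1.5 = -1.3333
x' = 5 + -1.3333·(sin 0.5590 − sin 1.3090) = 5.5808
y' = 4 − -1.3333·(cos 0.5590 − cos 1.3090) = 4.7853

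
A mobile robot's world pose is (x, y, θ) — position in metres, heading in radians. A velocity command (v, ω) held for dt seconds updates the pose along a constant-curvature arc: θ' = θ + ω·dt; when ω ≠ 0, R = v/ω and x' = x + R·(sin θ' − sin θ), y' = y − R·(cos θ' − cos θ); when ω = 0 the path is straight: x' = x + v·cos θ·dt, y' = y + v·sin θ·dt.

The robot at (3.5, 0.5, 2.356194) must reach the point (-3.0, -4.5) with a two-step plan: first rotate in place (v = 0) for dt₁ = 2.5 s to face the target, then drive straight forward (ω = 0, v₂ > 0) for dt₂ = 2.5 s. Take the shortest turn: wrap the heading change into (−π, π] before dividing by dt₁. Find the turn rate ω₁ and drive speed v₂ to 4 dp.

ω₁ = 0.5764, v₂ = 3.2802

heading to target = atan2(-4.5−0.5, -3−3.5) = -2.4859
Δθ = wrap(-2.4859 − 2.3562) = 1.4411; ω₁ = Δθ/dt₁ = 0.5764
distance = √((-3−3.5)² + (-4.5−0.5)²) = 8.2006; v₂ = distance/dt₂ = 3.2802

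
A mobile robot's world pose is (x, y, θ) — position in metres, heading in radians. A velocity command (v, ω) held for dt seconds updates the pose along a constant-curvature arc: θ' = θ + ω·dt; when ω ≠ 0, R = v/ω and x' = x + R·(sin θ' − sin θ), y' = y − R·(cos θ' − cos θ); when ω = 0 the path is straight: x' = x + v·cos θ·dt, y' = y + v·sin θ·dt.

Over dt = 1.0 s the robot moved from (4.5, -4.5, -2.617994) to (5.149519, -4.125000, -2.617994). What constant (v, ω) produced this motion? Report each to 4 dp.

Δθ = -2.617994 − -2.617994 = 0.000000
ω = Δθ/dt = 0.000000/1.0 = 0.0000
ω = 0 → v = (Δx·cos θ + Δy·sin θ)/dt = -0.7500

v = -0.7500, ω = 0.0000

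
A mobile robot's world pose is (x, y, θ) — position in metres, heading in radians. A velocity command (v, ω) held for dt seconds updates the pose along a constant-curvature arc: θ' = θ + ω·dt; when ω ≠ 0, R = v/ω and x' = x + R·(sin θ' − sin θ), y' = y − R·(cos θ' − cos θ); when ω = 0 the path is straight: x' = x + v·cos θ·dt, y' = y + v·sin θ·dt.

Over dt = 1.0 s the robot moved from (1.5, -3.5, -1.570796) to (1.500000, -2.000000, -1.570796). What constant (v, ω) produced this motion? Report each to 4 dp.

Δθ = -1.570796 − -1.570796 = 0.000000
ω = Δθ/dt = 0.000000/1.0 = 0.0000
ω = 0 → v = (Δx·cos θ + Δy·sin θ)/dt = -1.5000

v = -1.5000, ω = 0.0000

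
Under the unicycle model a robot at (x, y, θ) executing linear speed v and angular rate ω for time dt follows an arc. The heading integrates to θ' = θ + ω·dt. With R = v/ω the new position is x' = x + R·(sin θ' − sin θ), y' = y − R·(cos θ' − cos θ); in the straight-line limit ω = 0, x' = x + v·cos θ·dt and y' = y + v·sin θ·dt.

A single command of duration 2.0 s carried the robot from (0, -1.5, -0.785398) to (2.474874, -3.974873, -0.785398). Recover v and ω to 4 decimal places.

v = 1.7500, ω = 0.0000

Δθ = -0.785398 − -0.785398 = 0.000000
ω = Δθ/dt = 0.000000/2.0 = 0.0000
ω = 0 → v = (Δx·cos θ + Δy·sin θ)/dt = 1.7500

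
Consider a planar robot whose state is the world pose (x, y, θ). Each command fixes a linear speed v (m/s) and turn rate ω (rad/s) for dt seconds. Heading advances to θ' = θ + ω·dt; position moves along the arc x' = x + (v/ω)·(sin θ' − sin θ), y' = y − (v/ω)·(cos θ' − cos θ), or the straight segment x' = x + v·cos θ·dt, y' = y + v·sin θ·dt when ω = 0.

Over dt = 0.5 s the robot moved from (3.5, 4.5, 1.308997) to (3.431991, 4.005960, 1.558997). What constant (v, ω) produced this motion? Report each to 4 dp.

v = -1.0000, ω = 0.5000

Δθ = 1.558997 − 1.308997 = 0.250000
ω = Δθ/dt = 0.250000/0.5 = 0.5000
R = −Δy/(cos θ' − cos θ) = -2.0000
v = R·ω = -2.0000·0.5000 = -1.0000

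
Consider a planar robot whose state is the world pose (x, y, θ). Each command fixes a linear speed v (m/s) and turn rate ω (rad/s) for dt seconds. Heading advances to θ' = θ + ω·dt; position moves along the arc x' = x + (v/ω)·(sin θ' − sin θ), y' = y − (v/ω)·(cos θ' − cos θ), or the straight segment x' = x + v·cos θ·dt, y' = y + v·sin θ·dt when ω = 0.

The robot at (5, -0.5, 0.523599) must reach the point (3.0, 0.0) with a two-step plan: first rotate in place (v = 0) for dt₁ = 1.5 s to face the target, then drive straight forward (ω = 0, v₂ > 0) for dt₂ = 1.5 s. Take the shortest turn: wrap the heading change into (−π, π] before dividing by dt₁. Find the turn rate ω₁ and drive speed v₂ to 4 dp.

heading to target = atan2(0−-0.5, 3−5) = 2.8966
Δθ = wrap(2.8966 − 0.5236) = 2.3730; ω₁ = Δθ/dt₁ = 1.5820
distance = √((3−5)² + (0−-0.5)²) = 2.0616; v₂ = distance/dt₂ = 1.3744

ω₁ = 1.5820, v₂ = 1.3744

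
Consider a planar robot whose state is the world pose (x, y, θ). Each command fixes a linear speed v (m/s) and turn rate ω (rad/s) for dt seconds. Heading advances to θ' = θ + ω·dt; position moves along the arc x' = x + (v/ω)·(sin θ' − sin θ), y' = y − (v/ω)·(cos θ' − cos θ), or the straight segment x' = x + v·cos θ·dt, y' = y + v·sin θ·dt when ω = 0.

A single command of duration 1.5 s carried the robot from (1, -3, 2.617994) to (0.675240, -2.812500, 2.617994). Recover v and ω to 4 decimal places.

Δθ = 2.617994 − 2.617994 = 0.000000
ω = Δθ/dt = 0.000000/1.5 = 0.0000
ω = 0 → v = (Δx·cos θ + Δy·sin θ)/dt = 0.2500

v = 0.2500, ω = 0.0000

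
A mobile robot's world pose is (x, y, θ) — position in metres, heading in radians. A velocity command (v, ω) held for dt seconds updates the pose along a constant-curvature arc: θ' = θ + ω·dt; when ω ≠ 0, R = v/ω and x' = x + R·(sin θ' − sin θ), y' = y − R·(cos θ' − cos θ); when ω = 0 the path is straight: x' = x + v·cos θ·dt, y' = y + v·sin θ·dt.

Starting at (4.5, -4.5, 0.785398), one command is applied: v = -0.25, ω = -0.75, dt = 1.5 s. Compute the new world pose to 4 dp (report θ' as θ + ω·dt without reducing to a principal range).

θ' = 0.7854 + -0.75·1.5 = -0.3396
R = v/ω = -0.25/-0.75 = 0.3333
x' = 4.5 + 0.3333·(sin -0.3396 − sin 0.7854) = 4.1533
y' = -4.5 − 0.3333·(cos -0.3396 − cos 0.7854) = -4.5786

(4.1533, -4.5786, -0.3396)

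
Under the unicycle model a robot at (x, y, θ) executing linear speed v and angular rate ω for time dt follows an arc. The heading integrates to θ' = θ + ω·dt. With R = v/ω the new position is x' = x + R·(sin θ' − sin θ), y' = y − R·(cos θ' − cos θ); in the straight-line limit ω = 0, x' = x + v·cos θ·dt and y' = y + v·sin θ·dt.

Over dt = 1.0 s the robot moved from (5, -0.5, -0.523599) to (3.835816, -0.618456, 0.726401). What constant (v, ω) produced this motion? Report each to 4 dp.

Δθ = 0.726401 − -0.523599 = 1.250000
ω = Δθ/dt = 1.250000/1.0 = 1.2500
R = Δx/(sin θ' − sin θ) = -1.0000
v = R·ω = -1.0000·1.2500 = -1.2500

v = -1.2500, ω = 1.2500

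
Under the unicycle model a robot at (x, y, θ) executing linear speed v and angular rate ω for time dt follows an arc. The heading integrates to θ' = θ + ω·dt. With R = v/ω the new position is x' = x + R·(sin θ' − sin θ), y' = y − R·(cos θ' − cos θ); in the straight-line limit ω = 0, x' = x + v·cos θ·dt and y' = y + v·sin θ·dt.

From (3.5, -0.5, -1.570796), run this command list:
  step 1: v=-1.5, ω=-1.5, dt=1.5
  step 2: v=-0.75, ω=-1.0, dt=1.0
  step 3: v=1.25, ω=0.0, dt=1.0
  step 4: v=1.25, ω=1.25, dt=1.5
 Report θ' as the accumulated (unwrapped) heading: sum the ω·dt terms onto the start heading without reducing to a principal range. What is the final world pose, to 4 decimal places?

step 1: θ'=-3.8208 (R=1.0000) → pose (5.1282, 0.2781, -3.8208)
step 2: θ'=-4.8208 (R=0.7500) → pose (5.4026, -0.3866, -4.8208)
step 3: θ'=-4.8208 (straight) → pose (5.5379, 0.8560, -4.8208)
step 4: θ'=-2.9458 (R=1.0000) → pose (4.3492, 1.9451, -2.9458)

(4.3492, 1.9451, -2.9458)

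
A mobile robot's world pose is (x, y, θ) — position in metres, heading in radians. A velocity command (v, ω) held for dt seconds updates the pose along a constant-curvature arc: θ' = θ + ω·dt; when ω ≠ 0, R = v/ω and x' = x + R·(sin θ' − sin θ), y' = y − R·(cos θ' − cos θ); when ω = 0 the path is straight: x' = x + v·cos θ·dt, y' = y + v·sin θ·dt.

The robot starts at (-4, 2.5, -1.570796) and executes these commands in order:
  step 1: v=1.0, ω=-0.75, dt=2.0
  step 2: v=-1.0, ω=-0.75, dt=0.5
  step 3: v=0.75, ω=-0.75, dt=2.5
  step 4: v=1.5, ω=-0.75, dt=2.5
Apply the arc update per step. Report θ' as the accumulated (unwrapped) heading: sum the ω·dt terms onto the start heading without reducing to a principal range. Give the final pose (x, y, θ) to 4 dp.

step 1: θ'=-3.0708 (R=-1.3333) → pose (-5.2390, 1.1700, -3.0708)
step 2: θ'=-3.4458 (R=1.3333) → pose (-4.7453, 1.1121, -3.4458)
step 3: θ'=-5.3208 (R=-1.0000) → pose (-5.2663, 2.6378, -5.3208)
step 4: θ'=-7.1958 (R=-2.0000) → pose (-2.0430, 2.7180, -7.1958)

(-2.0430, 2.7180, -7.1958)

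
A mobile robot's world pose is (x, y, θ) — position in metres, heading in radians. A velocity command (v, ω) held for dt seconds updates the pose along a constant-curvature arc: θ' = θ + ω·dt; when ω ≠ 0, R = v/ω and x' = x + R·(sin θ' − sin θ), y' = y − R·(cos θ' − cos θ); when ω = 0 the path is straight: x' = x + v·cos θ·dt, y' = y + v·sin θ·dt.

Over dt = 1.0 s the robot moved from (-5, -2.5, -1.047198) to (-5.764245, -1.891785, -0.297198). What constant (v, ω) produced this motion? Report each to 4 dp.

v = -1.0000, ω = 0.7500

Δθ = -0.297198 − -1.047198 = 0.750000
ω = Δθ/dt = 0.750000/1.0 = 0.7500
R = Δx/(sin θ' − sin θ) = -1.3333
v = R·ω = -1.3333·0.7500 = -1.0000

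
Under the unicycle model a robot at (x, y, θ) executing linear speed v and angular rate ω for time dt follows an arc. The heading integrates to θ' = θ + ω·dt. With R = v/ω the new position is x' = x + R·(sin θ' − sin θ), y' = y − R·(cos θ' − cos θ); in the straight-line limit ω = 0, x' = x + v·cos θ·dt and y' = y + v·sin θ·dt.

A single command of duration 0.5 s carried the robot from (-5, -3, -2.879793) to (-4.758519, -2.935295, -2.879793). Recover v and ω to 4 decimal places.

v = -0.5000, ω = 0.0000

Δθ = -2.879793 − -2.879793 = 0.000000
ω = Δθ/dt = 0.000000/0.5 = 0.0000
ω = 0 → v = (Δx·cos θ + Δy·sin θ)/dt = -0.5000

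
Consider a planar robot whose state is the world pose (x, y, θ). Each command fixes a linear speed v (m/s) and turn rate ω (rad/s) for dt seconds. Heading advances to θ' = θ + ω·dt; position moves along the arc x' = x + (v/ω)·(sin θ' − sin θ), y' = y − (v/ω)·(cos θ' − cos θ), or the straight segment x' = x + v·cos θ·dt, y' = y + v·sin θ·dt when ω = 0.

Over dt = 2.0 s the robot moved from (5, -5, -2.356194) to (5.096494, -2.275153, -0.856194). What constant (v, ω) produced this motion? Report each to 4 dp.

Δθ = -0.856194 − -2.356194 = 1.500000
ω = Δθ/dt = 1.500000/2.0 = 0.7500
R = −Δy/(cos θ' − cos θ) = -2.0000
v = R·ω = -2.0000·0.7500 = -1.5000

v = -1.5000, ω = 0.7500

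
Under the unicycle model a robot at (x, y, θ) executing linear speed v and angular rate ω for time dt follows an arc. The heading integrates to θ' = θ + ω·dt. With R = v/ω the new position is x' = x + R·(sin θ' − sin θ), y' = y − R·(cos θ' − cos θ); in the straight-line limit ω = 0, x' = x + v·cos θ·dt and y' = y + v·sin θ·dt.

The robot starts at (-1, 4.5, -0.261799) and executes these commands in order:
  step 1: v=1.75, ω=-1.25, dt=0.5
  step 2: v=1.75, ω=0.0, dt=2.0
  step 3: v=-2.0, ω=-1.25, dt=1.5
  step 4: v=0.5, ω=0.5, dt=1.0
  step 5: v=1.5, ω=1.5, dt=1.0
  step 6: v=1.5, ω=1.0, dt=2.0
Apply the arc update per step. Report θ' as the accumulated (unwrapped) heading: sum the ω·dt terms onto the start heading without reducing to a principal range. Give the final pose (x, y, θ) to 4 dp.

step 1: θ'=-0.8868 (R=-1.4000) → pose (-0.2773, 4.0324, -0.8868)
step 2: θ'=-0.8868 (straight) → pose (1.9344, 1.3197, -0.8868)
step 3: θ'=-2.7618 (R=1.6000) → pose (2.5813, 3.8167, -2.7618)
step 4: θ'=-2.2618 (R=1.0000) → pose (2.1814, 3.5253, -2.2618)
step 5: θ'=-0.7618 (R=1.0000) → pose (2.2618, 2.1644, -0.7618)
step 6: θ'=1.2382 (R=1.5000) → pose (4.7149, 2.7600, 1.2382)

(4.7149, 2.7600, 1.2382)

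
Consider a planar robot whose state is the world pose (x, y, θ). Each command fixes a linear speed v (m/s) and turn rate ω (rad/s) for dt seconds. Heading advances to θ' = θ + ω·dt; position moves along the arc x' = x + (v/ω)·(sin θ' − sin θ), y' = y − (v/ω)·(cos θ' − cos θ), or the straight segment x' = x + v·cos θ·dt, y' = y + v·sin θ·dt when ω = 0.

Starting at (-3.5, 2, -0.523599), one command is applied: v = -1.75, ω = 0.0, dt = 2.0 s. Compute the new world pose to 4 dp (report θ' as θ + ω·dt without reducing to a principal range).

θ' = -0.5236 + 0.0·2.0 = -0.5236
ω = 0 → straight: x' = -3.5 + -1.75·cos(-0.5236)·2.0 = -6.5311
y' = 2 + -1.75·sin(-0.5236)·2.0 = 3.7500

(-6.5311, 3.7500, -0.5236)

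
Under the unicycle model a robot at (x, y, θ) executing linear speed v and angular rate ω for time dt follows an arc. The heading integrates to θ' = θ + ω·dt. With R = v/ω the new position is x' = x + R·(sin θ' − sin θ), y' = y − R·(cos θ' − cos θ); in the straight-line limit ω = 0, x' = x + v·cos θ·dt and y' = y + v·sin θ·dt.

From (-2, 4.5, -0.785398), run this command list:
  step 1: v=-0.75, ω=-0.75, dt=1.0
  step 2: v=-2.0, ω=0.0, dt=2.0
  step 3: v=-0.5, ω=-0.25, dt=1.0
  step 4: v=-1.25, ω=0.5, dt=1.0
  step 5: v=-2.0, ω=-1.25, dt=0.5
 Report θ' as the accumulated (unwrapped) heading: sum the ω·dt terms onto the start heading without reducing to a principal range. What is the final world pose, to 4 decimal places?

step 1: θ'=-1.5354 (R=1.0000) → pose (-2.2923, 5.1717, -1.5354)
step 2: θ'=-1.5354 (straight) → pose (-2.4338, 9.1692, -1.5354)
step 3: θ'=-1.7854 (R=2.0000) → pose (-2.3892, 9.6659, -1.7854)
step 4: θ'=-1.2854 (R=-2.5000) → pose (-2.4330, 10.9022, -1.2854)
step 5: θ'=-1.9104 (R=1.6000) → pose (-2.4063, 11.8856, -1.9104)

(-2.4063, 11.8856, -1.9104)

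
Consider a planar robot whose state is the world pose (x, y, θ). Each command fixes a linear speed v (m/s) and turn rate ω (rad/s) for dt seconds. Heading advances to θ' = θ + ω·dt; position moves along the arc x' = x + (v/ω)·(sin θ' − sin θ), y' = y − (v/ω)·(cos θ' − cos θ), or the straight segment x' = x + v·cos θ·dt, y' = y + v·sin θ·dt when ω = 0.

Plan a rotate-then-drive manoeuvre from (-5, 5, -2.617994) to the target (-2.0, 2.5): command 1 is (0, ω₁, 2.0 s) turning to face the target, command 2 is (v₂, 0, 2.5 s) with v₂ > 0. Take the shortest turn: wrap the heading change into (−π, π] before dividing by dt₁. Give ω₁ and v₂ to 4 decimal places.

heading to target = atan2(2.5−5, -2−-5) = -0.6947
Δθ = wrap(-0.6947 − -2.6180) = 1.9233; ω₁ = Δθ/dt₁ = 0.9616
distance = √((-2−-5)² + (2.5−5)²) = 3.9051; v₂ = distance/dt₂ = 1.5620

ω₁ = 0.9616, v₂ = 1.5620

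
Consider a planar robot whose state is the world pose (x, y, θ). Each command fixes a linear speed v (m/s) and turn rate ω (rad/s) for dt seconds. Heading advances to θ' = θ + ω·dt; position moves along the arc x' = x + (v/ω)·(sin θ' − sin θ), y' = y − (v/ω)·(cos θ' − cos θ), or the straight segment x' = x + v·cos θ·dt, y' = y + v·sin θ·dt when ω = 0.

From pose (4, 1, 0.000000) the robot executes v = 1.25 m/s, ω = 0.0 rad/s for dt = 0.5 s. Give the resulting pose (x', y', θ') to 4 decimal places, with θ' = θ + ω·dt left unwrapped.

(4.6250, 1.0000, 0.0000)

θ' = 0.0000 + 0.0·0.5 = 0.0000
ω = 0 → straight: x' = 4 + 1.25·cos(0.0000)·0.5 = 4.6250
y' = 1 + 1.25·sin(0.0000)·0.5 = 1.0000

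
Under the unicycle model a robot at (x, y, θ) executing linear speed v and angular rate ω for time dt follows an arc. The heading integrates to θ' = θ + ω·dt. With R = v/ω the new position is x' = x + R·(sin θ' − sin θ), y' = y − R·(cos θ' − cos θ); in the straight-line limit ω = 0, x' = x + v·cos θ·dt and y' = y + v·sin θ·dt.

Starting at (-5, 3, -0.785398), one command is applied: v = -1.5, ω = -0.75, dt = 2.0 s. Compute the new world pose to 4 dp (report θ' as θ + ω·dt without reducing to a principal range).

θ' = -0.7854 + -0.75·2.0 = -2.2854
R = v/ω = -1.5/-0.75 = 2.0000
x' = -5 + 2.0000·(sin -2.2854 − sin -0.7854) = -5.0965
y' = 3 − 2.0000·(cos -2.2854 − cos -0.7854) = 5.7248

(-5.0965, 5.7248, -2.2854)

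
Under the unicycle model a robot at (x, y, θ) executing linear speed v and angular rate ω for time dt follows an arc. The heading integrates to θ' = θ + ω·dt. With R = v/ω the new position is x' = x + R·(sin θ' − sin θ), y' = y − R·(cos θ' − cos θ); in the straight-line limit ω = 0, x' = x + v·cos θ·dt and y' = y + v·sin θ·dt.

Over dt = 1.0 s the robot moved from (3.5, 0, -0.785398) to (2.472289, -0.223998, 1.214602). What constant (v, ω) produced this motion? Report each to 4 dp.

v = -1.2500, ω = 2.0000

Δθ = 1.214602 − -0.785398 = 2.000000
ω = Δθ/dt = 2.000000/1.0 = 2.0000
R = Δx/(sin θ' − sin θ) = -0.6250
v = R·ω = -0.6250·2.0000 = -1.2500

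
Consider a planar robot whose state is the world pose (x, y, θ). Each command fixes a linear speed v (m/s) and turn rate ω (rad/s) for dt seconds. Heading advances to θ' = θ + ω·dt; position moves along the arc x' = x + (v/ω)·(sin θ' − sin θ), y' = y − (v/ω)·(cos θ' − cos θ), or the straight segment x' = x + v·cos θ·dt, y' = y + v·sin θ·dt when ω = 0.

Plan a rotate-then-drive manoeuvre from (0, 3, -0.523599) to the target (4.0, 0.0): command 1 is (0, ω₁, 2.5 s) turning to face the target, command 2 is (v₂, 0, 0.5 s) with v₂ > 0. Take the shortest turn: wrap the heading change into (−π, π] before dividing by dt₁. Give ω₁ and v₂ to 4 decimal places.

heading to target = atan2(0−3, 4−0) = -0.6435
Δθ = wrap(-0.6435 − -0.5236) = -0.1199; ω₁ = Δθ/dt₁ = -0.0480
distance = √((4−0)² + (0−3)²) = 5.0000; v₂ = distance/dt₂ = 10.0000

ω₁ = -0.0480, v₂ = 10.0000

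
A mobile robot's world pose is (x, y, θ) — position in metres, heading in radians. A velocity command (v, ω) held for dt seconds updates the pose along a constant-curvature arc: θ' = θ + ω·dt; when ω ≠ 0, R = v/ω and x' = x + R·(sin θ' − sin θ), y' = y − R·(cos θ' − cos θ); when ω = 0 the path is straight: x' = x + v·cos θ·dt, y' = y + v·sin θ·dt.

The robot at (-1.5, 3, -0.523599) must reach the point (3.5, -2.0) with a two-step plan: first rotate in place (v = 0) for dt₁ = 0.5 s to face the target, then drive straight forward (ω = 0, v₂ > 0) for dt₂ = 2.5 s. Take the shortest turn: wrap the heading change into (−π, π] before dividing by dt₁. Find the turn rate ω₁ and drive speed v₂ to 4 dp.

heading to target = atan2(-2−3, 3.5−-1.5) = -0.7854
Δθ = wrap(-0.7854 − -0.5236) = -0.2618; ω₁ = Δθ/dt₁ = -0.5236
distance = √((3.5−-1.5)² + (-2−3)²) = 7.0711; v₂ = distance/dt₂ = 2.8284

ω₁ = -0.5236, v₂ = 2.8284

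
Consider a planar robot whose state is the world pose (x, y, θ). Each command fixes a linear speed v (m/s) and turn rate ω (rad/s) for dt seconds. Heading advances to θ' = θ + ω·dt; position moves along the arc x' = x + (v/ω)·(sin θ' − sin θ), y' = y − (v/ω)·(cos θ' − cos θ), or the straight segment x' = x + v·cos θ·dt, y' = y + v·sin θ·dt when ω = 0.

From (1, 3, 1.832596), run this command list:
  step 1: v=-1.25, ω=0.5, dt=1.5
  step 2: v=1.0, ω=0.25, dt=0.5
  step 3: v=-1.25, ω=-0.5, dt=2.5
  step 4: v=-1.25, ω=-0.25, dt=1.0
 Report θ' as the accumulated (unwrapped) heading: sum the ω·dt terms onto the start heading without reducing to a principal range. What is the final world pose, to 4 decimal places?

(2.7882, -1.9966, 1.2076)

step 1: θ'=2.5826 (R=-2.5000) → pose (2.0890, 1.5276, 2.5826)
step 2: θ'=2.7076 (R=4.0000) → pose (1.6496, 1.7656, 2.7076)
step 3: θ'=1.4576 (R=2.5000) → pose (3.0824, -0.7850, 1.4576)
step 4: θ'=1.2076 (R=5.0000) → pose (2.7882, -1.9966, 1.2076)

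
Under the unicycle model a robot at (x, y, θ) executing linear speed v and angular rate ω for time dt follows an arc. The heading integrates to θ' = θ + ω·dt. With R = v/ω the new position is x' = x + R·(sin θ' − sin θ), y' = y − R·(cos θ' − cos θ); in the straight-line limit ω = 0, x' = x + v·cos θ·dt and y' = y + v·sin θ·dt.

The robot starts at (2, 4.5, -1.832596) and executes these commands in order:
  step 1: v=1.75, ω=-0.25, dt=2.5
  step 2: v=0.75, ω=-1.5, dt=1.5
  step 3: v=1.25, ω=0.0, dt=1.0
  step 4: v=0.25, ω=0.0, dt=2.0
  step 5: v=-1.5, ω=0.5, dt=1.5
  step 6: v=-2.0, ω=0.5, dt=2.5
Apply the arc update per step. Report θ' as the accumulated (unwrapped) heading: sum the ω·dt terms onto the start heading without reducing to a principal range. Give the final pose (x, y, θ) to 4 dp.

step 1: θ'=-2.4576 (R=-7.0000) → pose (-0.3382, 0.8864, -2.4576)
step 2: θ'=-4.7076 (R=-0.5000) → pose (-1.1542, 1.2715, -4.7076)
step 3: θ'=-4.7076 (straight) → pose (-1.1601, 2.5215, -4.7076)
step 4: θ'=-4.7076 (straight) → pose (-1.1625, 3.0215, -4.7076)
step 5: θ'=-3.9576 (R=-3.0000) → pose (-0.3478, 0.9804, -3.9576)
step 6: θ'=-2.7076 (R=-4.0000) → pose (4.2478, 0.0918, -2.7076)

(4.2478, 0.0918, -2.7076)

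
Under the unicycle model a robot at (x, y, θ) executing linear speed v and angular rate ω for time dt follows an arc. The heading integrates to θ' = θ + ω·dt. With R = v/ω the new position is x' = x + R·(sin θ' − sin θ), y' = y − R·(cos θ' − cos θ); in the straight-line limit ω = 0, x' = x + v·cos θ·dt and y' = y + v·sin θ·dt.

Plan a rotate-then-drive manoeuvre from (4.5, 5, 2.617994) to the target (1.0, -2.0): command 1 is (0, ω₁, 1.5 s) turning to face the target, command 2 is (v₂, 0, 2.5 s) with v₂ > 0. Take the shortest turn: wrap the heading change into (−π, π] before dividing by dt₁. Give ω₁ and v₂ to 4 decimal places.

heading to target = atan2(-2−5, 1−4.5) = -2.0344
Δθ = wrap(-2.0344 − 2.6180) = 1.6307; ω₁ = Δθ/dt₁ = 1.0872
distance = √((1−4.5)² + (-2−5)²) = 7.8262; v₂ = distance/dt₂ = 3.1305

ω₁ = 1.0872, v₂ = 3.1305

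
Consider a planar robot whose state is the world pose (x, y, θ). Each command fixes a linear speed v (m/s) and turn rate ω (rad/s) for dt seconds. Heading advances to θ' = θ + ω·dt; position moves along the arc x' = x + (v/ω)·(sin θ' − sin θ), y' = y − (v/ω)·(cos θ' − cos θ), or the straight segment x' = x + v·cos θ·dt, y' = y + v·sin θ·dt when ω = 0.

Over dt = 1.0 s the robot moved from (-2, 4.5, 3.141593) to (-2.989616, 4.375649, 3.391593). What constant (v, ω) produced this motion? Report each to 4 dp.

Δθ = 3.391593 − 3.141593 = 0.250000
ω = Δθ/dt = 0.250000/1.0 = 0.2500
R = Δx/(sin θ' − sin θ) = 4.0000
v = R·ω = 4.0000·0.2500 = 1.0000

v = 1.0000, ω = 0.2500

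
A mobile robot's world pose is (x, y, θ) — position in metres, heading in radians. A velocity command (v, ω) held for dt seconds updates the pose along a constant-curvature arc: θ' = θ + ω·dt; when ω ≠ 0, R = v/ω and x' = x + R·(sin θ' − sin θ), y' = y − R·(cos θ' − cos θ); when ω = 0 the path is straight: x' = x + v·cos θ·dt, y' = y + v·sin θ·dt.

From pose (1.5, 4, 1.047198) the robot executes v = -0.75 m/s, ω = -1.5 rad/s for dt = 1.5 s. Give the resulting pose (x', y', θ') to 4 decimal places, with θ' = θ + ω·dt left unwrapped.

θ' = 1.0472 + -1.5·1.5 = -1.2028
R = v/ω = -0.75/-1.5 = 0.5000
x' = 1.5 + 0.5000·(sin -1.2028 − sin 1.0472) = 0.6005
y' = 4 − 0.5000·(cos -1.2028 − cos 1.0472) = 4.0701

(0.6005, 4.0701, -1.2028)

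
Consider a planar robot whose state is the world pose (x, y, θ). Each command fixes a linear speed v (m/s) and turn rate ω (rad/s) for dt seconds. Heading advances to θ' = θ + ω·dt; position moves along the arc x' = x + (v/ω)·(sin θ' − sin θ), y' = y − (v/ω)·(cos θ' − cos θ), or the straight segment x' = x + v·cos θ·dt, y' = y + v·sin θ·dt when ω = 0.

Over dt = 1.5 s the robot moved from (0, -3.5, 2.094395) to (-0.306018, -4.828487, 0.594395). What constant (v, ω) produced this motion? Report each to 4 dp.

v = -1.0000, ω = -1.0000

Δθ = 0.594395 − 2.094395 = -1.500000
ω = Δθ/dt = -1.500000/1.5 = -1.0000
R = −Δy/(cos θ' − cos θ) = 1.0000
v = R·ω = 1.0000·-1.0000 = -1.0000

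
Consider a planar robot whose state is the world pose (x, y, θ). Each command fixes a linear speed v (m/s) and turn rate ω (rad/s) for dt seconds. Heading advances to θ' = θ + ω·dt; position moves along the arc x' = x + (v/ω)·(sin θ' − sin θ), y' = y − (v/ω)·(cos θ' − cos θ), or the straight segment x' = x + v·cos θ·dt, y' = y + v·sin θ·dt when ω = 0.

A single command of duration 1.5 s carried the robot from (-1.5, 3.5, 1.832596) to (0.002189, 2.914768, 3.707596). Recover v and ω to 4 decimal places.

v = -1.2500, ω = 1.2500

Δθ = 3.707596 − 1.832596 = 1.875000
ω = Δθ/dt = 1.875000/1.5 = 1.2500
R = Δx/(sin θ' − sin θ) = -1.0000
v = R·ω = -1.0000·1.2500 = -1.2500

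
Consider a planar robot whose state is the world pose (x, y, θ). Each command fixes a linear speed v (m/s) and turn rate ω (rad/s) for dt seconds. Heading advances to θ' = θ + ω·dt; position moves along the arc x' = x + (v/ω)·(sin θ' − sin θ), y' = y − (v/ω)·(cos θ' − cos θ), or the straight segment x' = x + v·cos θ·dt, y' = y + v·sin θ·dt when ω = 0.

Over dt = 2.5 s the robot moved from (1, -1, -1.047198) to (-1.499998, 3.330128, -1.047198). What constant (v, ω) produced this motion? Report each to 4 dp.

v = -2.0000, ω = 0.0000

Δθ = -1.047198 − -1.047198 = 0.000000
ω = Δθ/dt = 0.000000/2.5 = 0.0000
ω = 0 → v = (Δx·cos θ + Δy·sin θ)/dt = -2.0000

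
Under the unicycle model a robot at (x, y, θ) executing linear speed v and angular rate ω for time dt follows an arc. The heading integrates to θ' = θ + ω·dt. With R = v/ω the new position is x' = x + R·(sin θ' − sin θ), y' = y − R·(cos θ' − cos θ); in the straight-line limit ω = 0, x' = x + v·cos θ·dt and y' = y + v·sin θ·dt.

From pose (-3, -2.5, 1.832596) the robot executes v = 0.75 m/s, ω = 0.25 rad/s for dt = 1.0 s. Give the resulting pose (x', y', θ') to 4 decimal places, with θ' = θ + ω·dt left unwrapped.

(-3.2822, -1.8072, 2.0826)

θ' = 1.8326 + 0.25·1.0 = 2.0826
R = v/ω = 0.75/0.25 = 3.0000
x' = -3 + 3.0000·(sin 2.0826 − sin 1.8326) = -3.2822
y' = -2.5 − 3.0000·(cos 2.0826 − cos 1.8326) = -1.8072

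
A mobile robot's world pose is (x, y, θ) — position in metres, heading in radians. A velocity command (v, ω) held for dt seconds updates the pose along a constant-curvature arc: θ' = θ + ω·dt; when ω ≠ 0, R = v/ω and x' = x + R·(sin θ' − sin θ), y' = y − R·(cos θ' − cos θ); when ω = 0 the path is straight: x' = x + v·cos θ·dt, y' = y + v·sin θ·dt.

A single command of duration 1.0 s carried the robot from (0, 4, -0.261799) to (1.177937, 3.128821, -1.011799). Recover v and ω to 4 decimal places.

Δθ = -1.011799 − -0.261799 = -0.750000
ω = Δθ/dt = -0.750000/1.0 = -0.7500
R = Δx/(sin θ' − sin θ) = -2.0000
v = R·ω = -2.0000·-0.7500 = 1.5000

v = 1.5000, ω = -0.7500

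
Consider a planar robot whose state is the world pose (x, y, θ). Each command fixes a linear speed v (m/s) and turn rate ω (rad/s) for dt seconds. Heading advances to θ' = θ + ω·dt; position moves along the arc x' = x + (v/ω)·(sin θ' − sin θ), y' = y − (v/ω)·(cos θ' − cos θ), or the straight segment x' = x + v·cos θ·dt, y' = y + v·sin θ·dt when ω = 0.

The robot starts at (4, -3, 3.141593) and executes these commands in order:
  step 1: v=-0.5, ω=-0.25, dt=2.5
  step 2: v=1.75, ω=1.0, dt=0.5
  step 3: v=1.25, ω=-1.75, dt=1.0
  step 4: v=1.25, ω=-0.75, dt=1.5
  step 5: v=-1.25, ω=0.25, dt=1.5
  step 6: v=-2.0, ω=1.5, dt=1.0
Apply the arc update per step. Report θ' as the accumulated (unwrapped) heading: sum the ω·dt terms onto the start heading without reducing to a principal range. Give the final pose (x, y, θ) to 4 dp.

step 1: θ'=2.5166 (R=2.0000) → pose (5.1702, -3.3781, 2.5166)
step 2: θ'=3.0166 (R=1.7500) → pose (4.3645, -3.0609, 3.0166)
step 3: θ'=1.2666 (R=-0.7143) → pose (3.7720, -2.1382, 1.2666)
step 4: θ'=0.1416 (R=-1.6667) → pose (5.1270, -0.9875, 0.1416)
step 5: θ'=0.5166 (R=-5.0000) → pose (3.3630, -1.5899, 0.5166)
step 6: θ'=2.0166 (R=-1.3333) → pose (2.8185, -3.3242, 2.0166)

(2.8185, -3.3242, 2.0166)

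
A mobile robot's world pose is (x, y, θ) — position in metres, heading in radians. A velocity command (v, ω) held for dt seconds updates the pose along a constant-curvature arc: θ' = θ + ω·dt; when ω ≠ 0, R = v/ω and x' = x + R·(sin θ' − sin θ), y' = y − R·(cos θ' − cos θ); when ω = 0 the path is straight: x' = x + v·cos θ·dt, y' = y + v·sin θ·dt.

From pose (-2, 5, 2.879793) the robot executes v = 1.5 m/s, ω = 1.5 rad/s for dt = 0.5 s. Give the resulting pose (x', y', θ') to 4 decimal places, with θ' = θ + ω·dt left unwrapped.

θ' = 2.8798 + 1.5·0.5 = 3.6298
R = v/ω = 1.5/1.5 = 1.0000
x' = -2 + 1.0000·(sin 3.6298 − sin 2.8798) = -2.7279
y' = 5 − 1.0000·(cos 3.6298 − cos 2.8798) = 4.9173

(-2.7279, 4.9173, 3.6298)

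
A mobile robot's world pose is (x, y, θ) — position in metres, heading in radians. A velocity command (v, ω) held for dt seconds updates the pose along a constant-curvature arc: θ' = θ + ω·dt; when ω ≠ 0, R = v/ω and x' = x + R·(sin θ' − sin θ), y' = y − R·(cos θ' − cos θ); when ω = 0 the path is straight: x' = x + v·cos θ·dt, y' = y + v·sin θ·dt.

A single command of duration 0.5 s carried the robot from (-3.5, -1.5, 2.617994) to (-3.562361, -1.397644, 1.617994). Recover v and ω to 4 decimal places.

v = 0.2500, ω = -2.0000

Δθ = 1.617994 − 2.617994 = -1.000000
ω = Δθ/dt = -1.000000/0.5 = -2.0000
R = −Δy/(cos θ' − cos θ) = -0.1250
v = R·ω = -0.1250·-2.0000 = 0.2500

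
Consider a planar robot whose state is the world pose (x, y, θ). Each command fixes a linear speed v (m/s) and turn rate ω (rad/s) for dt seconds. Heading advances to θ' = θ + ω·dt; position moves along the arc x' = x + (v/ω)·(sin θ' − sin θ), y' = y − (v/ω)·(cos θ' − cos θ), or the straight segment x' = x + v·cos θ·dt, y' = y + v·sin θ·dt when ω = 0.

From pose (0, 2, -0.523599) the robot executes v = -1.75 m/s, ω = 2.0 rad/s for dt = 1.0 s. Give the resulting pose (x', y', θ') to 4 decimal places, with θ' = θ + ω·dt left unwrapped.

(-1.3086, 1.3247, 1.4764)

θ' = -0.5236 + 2.0·1.0 = 1.4764
R = v/ω = -1.75/2.0 = -0.8750
x' = 0 + -0.8750·(sin 1.4764 − sin -0.5236) = -1.3086
y' = 2 − -0.8750·(cos 1.4764 − cos -0.5236) = 1.3247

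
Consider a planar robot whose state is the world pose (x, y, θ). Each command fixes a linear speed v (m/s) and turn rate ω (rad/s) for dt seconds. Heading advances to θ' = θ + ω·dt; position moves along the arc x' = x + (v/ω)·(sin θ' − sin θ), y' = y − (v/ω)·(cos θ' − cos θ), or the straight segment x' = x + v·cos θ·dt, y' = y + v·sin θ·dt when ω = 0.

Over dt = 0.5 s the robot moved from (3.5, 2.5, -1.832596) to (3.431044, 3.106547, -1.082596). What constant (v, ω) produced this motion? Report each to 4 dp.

v = -1.2500, ω = 1.5000

Δθ = -1.082596 − -1.832596 = 0.750000
ω = Δθ/dt = 0.750000/0.5 = 1.5000
R = −Δy/(cos θ' − cos θ) = -0.8333
v = R·ω = -0.8333·1.5000 = -1.2500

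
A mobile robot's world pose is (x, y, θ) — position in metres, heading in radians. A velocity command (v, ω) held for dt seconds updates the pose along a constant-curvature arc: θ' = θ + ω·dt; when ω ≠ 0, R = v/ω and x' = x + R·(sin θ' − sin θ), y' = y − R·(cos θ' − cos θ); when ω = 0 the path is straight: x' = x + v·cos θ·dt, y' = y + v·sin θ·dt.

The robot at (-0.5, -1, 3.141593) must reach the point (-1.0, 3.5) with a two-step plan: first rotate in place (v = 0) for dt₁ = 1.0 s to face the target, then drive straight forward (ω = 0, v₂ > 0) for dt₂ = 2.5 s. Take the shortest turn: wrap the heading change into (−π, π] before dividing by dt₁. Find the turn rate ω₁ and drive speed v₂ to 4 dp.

ω₁ = -1.4601, v₂ = 1.8111

heading to target = atan2(3.5−-1, -1−-0.5) = 1.6815
Δθ = wrap(1.6815 − 3.1416) = -1.4601; ω₁ = Δθ/dt₁ = -1.4601
distance = √((-1−-0.5)² + (3.5−-1)²) = 4.5277; v₂ = distance/dt₂ = 1.8111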